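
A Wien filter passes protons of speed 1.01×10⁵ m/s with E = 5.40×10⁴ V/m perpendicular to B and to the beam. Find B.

B = 0.535 T

Balance of forces in the selector: qE = qvB ⇒ B = E/v.
B = 5.40×10⁴/1.01×10⁵ = 0.535 T.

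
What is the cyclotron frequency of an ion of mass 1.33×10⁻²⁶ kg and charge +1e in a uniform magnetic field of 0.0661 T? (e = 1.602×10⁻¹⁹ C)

f = |q|B/(2πm).
f = (1.602×10⁻¹⁹)(0.0661)/(2π·1.33×10⁻²⁶) ≈ 1.27×10⁵ Hz.

f ≈ 1.27×10⁵ Hz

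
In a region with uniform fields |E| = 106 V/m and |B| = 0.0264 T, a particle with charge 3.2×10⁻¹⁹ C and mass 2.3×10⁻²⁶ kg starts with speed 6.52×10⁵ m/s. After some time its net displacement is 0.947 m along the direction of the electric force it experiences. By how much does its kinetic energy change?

ΔKE ≈ 3.21×10⁻¹⁷ J

The magnetic force is always ⟂ v and does no work; only the electric force changes KE.
ΔKE = F_E · d = |q|E d = (3.2×10⁻¹⁹)(106)(0.947) ≈ 3.21×10⁻¹⁷ J.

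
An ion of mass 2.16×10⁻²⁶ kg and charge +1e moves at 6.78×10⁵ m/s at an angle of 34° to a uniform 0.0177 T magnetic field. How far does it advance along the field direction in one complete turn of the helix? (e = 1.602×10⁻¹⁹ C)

v∥ = v cosθ = 6.78×10⁵·cos34° ≈ 5.621×10⁵ m/s.
T = 2πm/(|q|B) = 2π(2.16×10⁻²⁶)/((1.602×10⁻¹⁹)(0.0177)) ≈ 4.786×10⁻⁵ s.
pitch = v∥ T = (5.621×10⁵)(4.786×10⁻⁵) ≈ 26.9 m.

p ≈ 26.9 m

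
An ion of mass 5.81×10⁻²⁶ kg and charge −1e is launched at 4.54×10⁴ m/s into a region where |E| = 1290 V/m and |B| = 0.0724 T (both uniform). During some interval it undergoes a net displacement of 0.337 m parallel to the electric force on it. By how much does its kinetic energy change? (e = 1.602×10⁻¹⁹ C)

The magnetic force is always ⟂ v and does no work; only the electric force changes KE.
ΔKE = F_E · d = |q|E d = (1.602×10⁻¹⁹)(1290)(0.337) ≈ 6.96×10⁻¹⁷ J.

ΔKE ≈ 6.96×10⁻¹⁷ J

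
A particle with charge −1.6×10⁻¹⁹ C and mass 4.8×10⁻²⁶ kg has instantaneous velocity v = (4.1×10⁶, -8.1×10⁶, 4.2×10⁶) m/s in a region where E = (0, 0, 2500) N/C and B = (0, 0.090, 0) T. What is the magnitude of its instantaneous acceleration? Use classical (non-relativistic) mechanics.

|a| ≈ 1.77×10¹² m/s²

v×B = (-3.78×10⁵, 0, 3.69×10⁵) N/C.
E + v×B = (-3.78×10⁵, 0, 3.72×10⁵) N/C.
F = q(E + v×B) = (−1.6×10⁻¹⁹ C)·(-3.78×10⁵, 0, 3.72×10⁵) = (6.05×10⁻¹⁴, 0, -5.94×10⁻¹⁴) N.
|a| = |F|/m = 8.480×10⁻¹⁴/4.8×10⁻²⁶ ≈ 1.77×10¹² m/s².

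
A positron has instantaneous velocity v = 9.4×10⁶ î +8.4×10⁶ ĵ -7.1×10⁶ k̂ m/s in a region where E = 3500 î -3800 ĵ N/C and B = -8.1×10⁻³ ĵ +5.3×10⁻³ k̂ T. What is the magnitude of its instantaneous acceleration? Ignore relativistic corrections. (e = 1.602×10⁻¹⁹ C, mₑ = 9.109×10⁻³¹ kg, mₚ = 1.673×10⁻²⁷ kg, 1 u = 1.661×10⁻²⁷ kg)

|a| ≈ 1.65×10¹⁶ m/s²

v×B = (-1.30×10⁴, -4.98×10⁴, -7.61×10⁴) N/C.
E + v×B = (-9490, -5.36×10⁴, -7.61×10⁴) N/C.
F = q(E + v×B) = (1.602×10⁻¹⁹ C)·(-9490, -5.36×10⁴, -7.61×10⁴) = (-1.52×10⁻¹⁵, -8.59×10⁻¹⁵, -1.22×10⁻¹⁴) N.
|a| = |F|/m = 1.500×10⁻¹⁴/9.109×10⁻³¹ ≈ 1.65×10¹⁶ m/s².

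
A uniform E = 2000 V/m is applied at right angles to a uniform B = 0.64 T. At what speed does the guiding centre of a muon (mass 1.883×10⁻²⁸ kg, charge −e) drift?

v_d ≈ 3100 m/s

In crossed fields the guiding centre drifts at v_d = |E×B|/B² = E/B, independent of charge and mass.
v_d = 2000/0.64 = 3100 m/s.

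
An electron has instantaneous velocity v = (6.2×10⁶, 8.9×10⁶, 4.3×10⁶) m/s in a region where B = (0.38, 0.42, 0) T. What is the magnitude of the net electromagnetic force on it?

|F| ≈ 4.10×10⁻¹³ N

v×B = (-1.81×10⁶, 1.63×10⁶, -7.78×10⁵) N/C.
F = q v×B = (−1.602×10⁻¹⁹ C)·(-1.81×10⁶, 1.63×10⁶, -7.78×10⁵) = (2.89×10⁻¹³, -2.62×10⁻¹³, 1.25×10⁻¹³) N.
|F| = 4.10×10⁻¹³ N.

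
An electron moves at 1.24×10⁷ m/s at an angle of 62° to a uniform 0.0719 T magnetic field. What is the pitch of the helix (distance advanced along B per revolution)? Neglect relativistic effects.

v∥ = v cosθ = 1.24×10⁷·cos62° ≈ 5.821×10⁶ m/s.
T = 2πm/(|q|B) = 2π(9.109×10⁻³¹)/((1.602×10⁻¹⁹)(0.0719)) ≈ 4.969×10⁻¹⁰ s.
pitch = v∥ T = (5.821×10⁶)(4.969×10⁻¹⁰) ≈ 2.89×10⁻³ m.

p ≈ 2.89×10⁻³ m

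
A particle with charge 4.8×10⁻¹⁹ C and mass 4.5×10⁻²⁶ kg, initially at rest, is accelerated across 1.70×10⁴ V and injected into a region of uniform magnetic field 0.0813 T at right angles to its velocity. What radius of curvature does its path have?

Acceleration: |q|V = ½mv² ⇒ v = √(2|q|V/m) = √(2·4.8×10⁻¹⁹·1.70×10⁴/4.5×10⁻²⁶) ≈ 6.022×10⁵ m/s.
In the field: r = mv/(|q|B) = (4.5×10⁻²⁶)(6.022×10⁵)/((4.8×10⁻¹⁹)(0.0813)) ≈ 0.694 m.

r ≈ 0.694 m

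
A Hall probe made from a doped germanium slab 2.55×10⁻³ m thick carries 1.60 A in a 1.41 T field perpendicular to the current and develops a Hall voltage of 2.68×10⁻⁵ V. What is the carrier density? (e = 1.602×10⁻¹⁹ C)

From V_H = IB/(n e t), n = IB/(V_H e t).
n = (1.60)(1.41)/((2.68×10⁻⁵)(1.602×10⁻¹⁹)(2.55×10⁻³)) ≈ 2.06×10²⁶ m⁻³.

n ≈ 2.06×10²⁶ m⁻³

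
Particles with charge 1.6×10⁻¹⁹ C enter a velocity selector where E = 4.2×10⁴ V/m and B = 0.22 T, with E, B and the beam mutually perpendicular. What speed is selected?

v = 1.9×10⁵ m/s

Zero net Lorentz force requires |qE| = |q v×B|, i.e. E = vB.
v = E/B = 4.2×10⁴/0.22 = 1.9×10⁵ m/s.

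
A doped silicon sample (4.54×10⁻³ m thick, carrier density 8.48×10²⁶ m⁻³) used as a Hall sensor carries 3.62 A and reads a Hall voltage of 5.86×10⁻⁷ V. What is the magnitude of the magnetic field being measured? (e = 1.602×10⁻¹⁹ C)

From V_H = IB/(n e t), B = V_H n e t / I.
B = (5.86×10⁻⁷)(8.48×10²⁶)(1.602×10⁻¹⁹)(4.54×10⁻³)/3.62 ≈ 0.0998 T.

B ≈ 0.0998 T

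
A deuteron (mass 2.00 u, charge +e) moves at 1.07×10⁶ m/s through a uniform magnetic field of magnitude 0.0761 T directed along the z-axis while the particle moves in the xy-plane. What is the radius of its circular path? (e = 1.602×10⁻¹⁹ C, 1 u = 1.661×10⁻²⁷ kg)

r ≈ 0.292 m

The magnetic force provides the centripetal force: |q|vB = mv²/r.
r = mv/(|q|B) = (3.322×10⁻²⁷)(1.07×10⁶)/((1.602×10⁻¹⁹)(0.0761)) ≈ 0.292 m.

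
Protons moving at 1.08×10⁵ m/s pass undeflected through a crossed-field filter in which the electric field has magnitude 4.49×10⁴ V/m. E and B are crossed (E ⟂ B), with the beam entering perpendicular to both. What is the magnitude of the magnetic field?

Balance of forces in the selector: qE = qvB ⇒ B = E/v.
B = 4.49×10⁴/1.08×10⁵ = 0.416 T.

B = 0.416 T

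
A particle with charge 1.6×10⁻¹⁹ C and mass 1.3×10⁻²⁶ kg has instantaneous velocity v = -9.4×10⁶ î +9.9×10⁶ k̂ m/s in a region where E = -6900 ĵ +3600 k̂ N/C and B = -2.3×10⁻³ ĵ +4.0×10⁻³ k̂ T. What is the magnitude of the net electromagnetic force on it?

|F| ≈ 7.33×10⁻¹⁵ N

v×B = (2.28×10⁴, 3.76×10⁴, 2.16×10⁴) N/C.
E + v×B = (2.28×10⁴, 3.07×10⁴, 2.52×10⁴) N/C.
F = q(E + v×B) = (1.6×10⁻¹⁹ C)·(2.28×10⁴, 3.07×10⁴, 2.52×10⁴) = (3.64×10⁻¹⁵, 4.91×10⁻¹⁵, 4.04×10⁻¹⁵) N.
|F| = 7.33×10⁻¹⁵ N.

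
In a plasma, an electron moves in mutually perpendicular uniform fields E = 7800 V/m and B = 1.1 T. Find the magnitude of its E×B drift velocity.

In crossed fields the guiding centre drifts at v_d = |E×B|/B² = E/B, independent of charge and mass.
v_d = 7800/1.1 = 7100 m/s.

v_d ≈ 7100 m/s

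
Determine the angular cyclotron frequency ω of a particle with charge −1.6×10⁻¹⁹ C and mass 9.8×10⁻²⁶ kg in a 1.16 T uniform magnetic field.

ω = |q|B/m.
ω = (1.6×10⁻¹⁹)(1.16)/9.8×10⁻²⁶ ≈ 1.89×10⁶ rad/s.

ω ≈ 1.89×10⁶ rad/s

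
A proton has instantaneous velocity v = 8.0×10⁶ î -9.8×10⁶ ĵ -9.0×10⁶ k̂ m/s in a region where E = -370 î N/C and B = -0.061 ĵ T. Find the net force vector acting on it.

v×B = (-5.49×10⁵, 0, -4.88×10⁵) N/C.
E + v×B = (-5.49×10⁵, 0, -4.88×10⁵) N/C.
F = q(E + v×B) = (1.602×10⁻¹⁹ C)·(-5.49×10⁵, 0, -4.88×10⁵) = (-8.80×10⁻¹⁴, 0, -7.82×10⁻¹⁴) N.

F ≈ (-8.80×10⁻¹⁴, 0, -7.82×10⁻¹⁴) N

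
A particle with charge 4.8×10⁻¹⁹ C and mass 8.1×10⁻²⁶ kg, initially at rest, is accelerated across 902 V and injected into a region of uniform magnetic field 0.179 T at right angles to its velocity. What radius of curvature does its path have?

Acceleration: |q|V = ½mv² ⇒ v = √(2|q|V/m) = √(2·4.8×10⁻¹⁹·902/8.1×10⁻²⁶) ≈ 1.034×10⁵ m/s.
In the field: r = mv/(|q|B) = (8.1×10⁻²⁶)(1.034×10⁵)/((4.8×10⁻¹⁹)(0.179)) ≈ 0.0975 m.

r ≈ 0.0975 m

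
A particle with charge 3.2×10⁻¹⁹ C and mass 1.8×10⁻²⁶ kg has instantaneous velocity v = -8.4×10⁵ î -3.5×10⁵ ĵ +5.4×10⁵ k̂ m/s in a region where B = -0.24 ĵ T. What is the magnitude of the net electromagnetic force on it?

|F| ≈ 7.67×10⁻¹⁴ N

v×B = (1.30×10⁵, 0, 2.02×10⁵) N/C.
F = q v×B = (3.2×10⁻¹⁹ C)·(1.30×10⁵, 0, 2.02×10⁵) = (4.15×10⁻¹⁴, 0, 6.45×10⁻¹⁴) N.
|F| = 7.67×10⁻¹⁴ N.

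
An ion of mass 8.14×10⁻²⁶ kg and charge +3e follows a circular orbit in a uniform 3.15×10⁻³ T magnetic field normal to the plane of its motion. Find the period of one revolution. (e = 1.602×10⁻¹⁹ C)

The cyclotron period depends only on m, q, B: T = 2πm/(|q|B).
T = 2π(8.14×10⁻²⁶)/((4.806×10⁻¹⁹)(3.15×10⁻³)) ≈ 3.38×10⁻⁴ s.

T ≈ 3.38×10⁻⁴ s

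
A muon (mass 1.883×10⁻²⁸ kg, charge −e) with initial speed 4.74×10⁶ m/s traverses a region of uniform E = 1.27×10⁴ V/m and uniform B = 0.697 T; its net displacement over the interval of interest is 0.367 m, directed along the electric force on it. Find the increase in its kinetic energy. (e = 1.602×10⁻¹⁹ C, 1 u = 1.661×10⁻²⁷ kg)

ΔKE ≈ 7.47×10⁻¹⁶ J

The magnetic force is always ⟂ v and does no work; only the electric force changes KE.
ΔKE = F_E · d = |q|E d = (1.602×10⁻¹⁹)(1.27×10⁴)(0.367) ≈ 7.47×10⁻¹⁶ J.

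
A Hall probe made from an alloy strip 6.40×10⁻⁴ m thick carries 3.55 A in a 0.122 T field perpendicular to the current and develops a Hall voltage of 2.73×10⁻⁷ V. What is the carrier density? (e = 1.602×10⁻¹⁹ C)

n ≈ 1.55×10²⁸ m⁻³

From V_H = IB/(n e t), n = IB/(V_H e t).
n = (3.55)(0.122)/((2.73×10⁻⁷)(1.602×10⁻¹⁹)(6.40×10⁻⁴)) ≈ 1.55×10²⁸ m⁻³.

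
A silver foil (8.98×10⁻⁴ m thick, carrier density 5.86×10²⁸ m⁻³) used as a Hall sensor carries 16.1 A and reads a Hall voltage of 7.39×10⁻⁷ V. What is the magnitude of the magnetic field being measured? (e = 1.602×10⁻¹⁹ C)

From V_H = IB/(n e t), B = V_H n e t / I.
B = (7.39×10⁻⁷)(5.86×10²⁸)(1.602×10⁻¹⁹)(8.98×10⁻⁴)/16.1 ≈ 0.387 T.

B ≈ 0.387 T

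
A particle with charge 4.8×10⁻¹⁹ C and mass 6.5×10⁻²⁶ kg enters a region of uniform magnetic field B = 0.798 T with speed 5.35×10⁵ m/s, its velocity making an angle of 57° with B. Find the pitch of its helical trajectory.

p ≈ 0.311 m

v∥ = v cosθ = 5.35×10⁵·cos57° ≈ 2.914×10⁵ m/s.
T = 2πm/(|q|B) = 2π(6.5×10⁻²⁶)/((4.8×10⁻¹⁹)(0.798)) ≈ 1.066×10⁻⁶ s.
pitch = v∥ T = (2.914×10⁵)(1.066×10⁻⁶) ≈ 0.311 m.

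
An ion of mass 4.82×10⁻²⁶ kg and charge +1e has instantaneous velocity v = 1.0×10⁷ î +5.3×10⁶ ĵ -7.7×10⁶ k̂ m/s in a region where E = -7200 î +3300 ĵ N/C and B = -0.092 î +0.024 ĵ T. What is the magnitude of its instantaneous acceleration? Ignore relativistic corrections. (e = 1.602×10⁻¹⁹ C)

v×B = (1.85×10⁵, 7.08×10⁵, 7.28×10⁵) N/C.
E + v×B = (1.78×10⁵, 7.12×10⁵, 7.28×10⁵) N/C.
F = q(E + v×B) = (1.602×10⁻¹⁹ C)·(1.78×10⁵, 7.12×10⁵, 7.28×10⁵) = (2.85×10⁻¹⁴, 1.14×10⁻¹³, 1.17×10⁻¹³) N.
|a| = |F|/m = 1.655×10⁻¹³/4.82×10⁻²⁶ ≈ 3.43×10¹² m/s².

|a| ≈ 3.43×10¹² m/s²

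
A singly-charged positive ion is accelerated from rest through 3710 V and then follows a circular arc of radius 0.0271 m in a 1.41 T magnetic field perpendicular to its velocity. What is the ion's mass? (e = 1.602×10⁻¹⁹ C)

m ≈ 3.15×10⁻²⁶ kg

Combine |q|V = ½mv² and r = mv/(|q|B): eliminate v to get m = qB²r²/(2V).
m = (1.602×10⁻¹⁹)(1.41)²(0.0271)²/(2·3710) ≈ 3.15×10⁻²⁶ kg.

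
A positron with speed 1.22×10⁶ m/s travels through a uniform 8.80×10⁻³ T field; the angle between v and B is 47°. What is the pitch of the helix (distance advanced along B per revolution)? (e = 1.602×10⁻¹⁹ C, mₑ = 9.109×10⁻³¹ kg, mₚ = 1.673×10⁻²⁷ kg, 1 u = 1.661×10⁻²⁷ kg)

v∥ = v cosθ = 1.22×10⁶·cos47° ≈ 8.320×10⁵ m/s.
T = 2πm/(|q|B) = 2π(9.109×10⁻³¹)/((1.602×10⁻¹⁹)(8.80×10⁻³)) ≈ 4.060×10⁻⁹ s.
pitch = v∥ T = (8.320×10⁵)(4.060×10⁻⁹) ≈ 3.38×10⁻³ m.

p ≈ 3.38×10⁻³ m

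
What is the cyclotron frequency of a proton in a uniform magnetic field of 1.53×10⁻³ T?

f ≈ 2.33×10⁴ Hz

f = |q|B/(2πm).
f = (1.602×10⁻¹⁹)(1.53×10⁻³)/(2π·1.673×10⁻²⁷) ≈ 2.33×10⁴ Hz.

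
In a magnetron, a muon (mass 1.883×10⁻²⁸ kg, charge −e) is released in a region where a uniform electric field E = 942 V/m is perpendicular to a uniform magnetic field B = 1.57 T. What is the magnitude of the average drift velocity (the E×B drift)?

The steady drift has the magnetic force balancing the electric force, so v_d = E/B.
v_d = 942/1.57 = 600 m/s.

v_d ≈ 600 m/s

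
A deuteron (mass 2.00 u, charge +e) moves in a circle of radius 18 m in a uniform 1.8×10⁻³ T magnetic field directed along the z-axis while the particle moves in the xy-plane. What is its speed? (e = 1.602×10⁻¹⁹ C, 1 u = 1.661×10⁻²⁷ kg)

From |q|vB = mv²/r, v = |q|Br/m.
v = (1.602×10⁻¹⁹)(1.8×10⁻³)(18)/3.322×10⁻²⁷ ≈ 1.6×10⁶ m/s.

v ≈ 1.6×10⁶ m/s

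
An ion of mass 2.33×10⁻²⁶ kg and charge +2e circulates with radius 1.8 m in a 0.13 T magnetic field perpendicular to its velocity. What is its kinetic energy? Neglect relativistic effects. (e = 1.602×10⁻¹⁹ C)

v = |q|Br/m, then KE = ½mv² = (qBr)²/(2m).
v = (3.204×10⁻¹⁹)(0.13)(1.8)/2.33×10⁻²⁶ ≈ 3.218×10⁶ m/s.
KE = ½(2.33×10⁻²⁶)(3.218×10⁶)² ≈ 1.2×10⁻¹³ J.

KE ≈ 1.2×10⁻¹³ J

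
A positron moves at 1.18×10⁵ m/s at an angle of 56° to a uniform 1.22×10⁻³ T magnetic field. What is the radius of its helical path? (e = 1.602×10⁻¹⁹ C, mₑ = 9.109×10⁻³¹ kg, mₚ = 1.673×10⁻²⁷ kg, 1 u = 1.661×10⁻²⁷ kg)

r ≈ 4.56×10⁻⁴ m

v⊥ = v sinθ = 1.18×10⁵·sin56° ≈ 9.783×10⁴ m/s.
r = m v⊥/(|q|B) = (9.109×10⁻³¹)(9.783×10⁴)/((1.602×10⁻¹⁹)(1.22×10⁻³)) ≈ 4.56×10⁻⁴ m.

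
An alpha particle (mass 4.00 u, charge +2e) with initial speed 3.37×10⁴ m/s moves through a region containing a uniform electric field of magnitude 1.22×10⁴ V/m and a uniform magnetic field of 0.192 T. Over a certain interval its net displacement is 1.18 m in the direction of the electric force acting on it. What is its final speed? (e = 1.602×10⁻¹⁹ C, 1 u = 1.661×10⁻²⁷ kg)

B does no work; ΔKE = |q|E d.
½mv_f² = ½mv₀² + |q|Ed = ½(6.644×10⁻²⁷)(3.37×10⁴)² + (3.204×10⁻¹⁹)(1.22×10⁴)(1.18) ≈ 3.773×10⁻¹⁸ J + 4.612×10⁻¹⁵ J ≈ 4.616×10⁻¹⁵ J.
v_f = √(2·4.616×10⁻¹⁵/6.644×10⁻²⁷) ≈ 1.18×10⁶ m/s.

v_f ≈ 1.18×10⁶ m/s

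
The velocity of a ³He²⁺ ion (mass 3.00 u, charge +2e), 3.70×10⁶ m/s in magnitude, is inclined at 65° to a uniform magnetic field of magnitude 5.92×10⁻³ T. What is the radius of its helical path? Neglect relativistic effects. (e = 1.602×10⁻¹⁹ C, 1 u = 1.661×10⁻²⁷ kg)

v⊥ = v sinθ = 3.70×10⁶·sin65° ≈ 3.353×10⁶ m/s.
r = m v⊥/(|q|B) = (4.983×10⁻²⁷)(3.353×10⁶)/((3.204×10⁻¹⁹)(5.92×10⁻³)) ≈ 8.81 m.

r ≈ 8.81 m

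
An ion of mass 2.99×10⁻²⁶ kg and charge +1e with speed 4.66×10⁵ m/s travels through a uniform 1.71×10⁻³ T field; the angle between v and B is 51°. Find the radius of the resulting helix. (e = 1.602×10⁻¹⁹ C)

r ≈ 39.5 m

v⊥ = v sinθ = 4.66×10⁵·sin51° ≈ 3.622×10⁵ m/s.
r = m v⊥/(|q|B) = (2.99×10⁻²⁶)(3.622×10⁵)/((1.602×10⁻¹⁹)(1.71×10⁻³)) ≈ 39.5 m.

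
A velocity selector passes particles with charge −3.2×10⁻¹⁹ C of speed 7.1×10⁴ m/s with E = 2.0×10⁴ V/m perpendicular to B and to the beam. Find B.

Balance of forces in the selector: qE = qvB ⇒ B = E/v.
B = 2.0×10⁴/7.1×10⁴ = 0.28 T.

B = 0.28 T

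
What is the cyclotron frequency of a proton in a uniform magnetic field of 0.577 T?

f = |q|B/(2πm).
f = (1.602×10⁻¹⁹)(0.577)/(2π·1.673×10⁻²⁷) ≈ 8.79×10⁶ Hz.

f ≈ 8.79×10⁶ Hz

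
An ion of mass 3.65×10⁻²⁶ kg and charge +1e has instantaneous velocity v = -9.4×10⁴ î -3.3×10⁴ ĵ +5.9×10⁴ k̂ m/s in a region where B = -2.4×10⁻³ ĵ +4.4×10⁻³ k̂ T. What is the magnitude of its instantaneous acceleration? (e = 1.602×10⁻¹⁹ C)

|a| ≈ 2.07×10⁹ m/s²

v×B = (-3.60, 414, 226) N/C.
F = q v×B = (1.602×10⁻¹⁹ C)·(-3.60, 414, 226) = (-5.77×10⁻¹⁹, 6.63×10⁻¹⁷, 3.61×10⁻¹⁷) N.
|a| = |F|/m = 7.548×10⁻¹⁷/3.65×10⁻²⁶ ≈ 2.07×10⁹ m/s².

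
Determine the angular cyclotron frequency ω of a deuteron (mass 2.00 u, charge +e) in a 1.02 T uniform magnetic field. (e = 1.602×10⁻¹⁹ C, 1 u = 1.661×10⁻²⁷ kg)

ω ≈ 4.92×10⁷ rad/s

ω = |q|B/m.
ω = (1.602×10⁻¹⁹)(1.02)/3.322×10⁻²⁷ ≈ 4.92×10⁷ rad/s.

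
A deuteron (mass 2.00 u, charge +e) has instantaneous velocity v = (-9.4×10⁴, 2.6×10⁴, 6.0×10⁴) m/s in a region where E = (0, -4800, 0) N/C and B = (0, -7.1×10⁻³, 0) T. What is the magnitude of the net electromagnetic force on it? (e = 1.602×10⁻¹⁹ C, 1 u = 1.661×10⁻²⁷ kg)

v×B = (426, 0, 667) N/C.
E + v×B = (426, -4800, 667) N/C.
F = q(E + v×B) = (1.602×10⁻¹⁹ C)·(426, -4800, 667) = (6.82×10⁻¹⁷, -7.69×10⁻¹⁶, 1.07×10⁻¹⁶) N.
|F| = 7.79×10⁻¹⁶ N.

|F| ≈ 7.79×10⁻¹⁶ N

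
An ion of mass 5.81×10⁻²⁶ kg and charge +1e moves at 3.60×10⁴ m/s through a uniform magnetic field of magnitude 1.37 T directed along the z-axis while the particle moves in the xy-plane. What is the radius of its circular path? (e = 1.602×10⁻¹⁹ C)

r ≈ 9.53×10⁻³ m

The magnetic force provides the centripetal force: |q|vB = mv²/r.
r = mv/(|q|B) = (5.81×10⁻²⁶)(3.60×10⁴)/((1.602×10⁻¹⁹)(1.37)) ≈ 9.53×10⁻³ m.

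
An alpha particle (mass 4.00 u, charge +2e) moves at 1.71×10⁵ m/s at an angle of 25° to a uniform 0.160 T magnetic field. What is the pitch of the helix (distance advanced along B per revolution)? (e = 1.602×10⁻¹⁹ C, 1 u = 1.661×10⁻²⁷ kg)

v∥ = v cosθ = 1.71×10⁵·cos25° ≈ 1.550×10⁵ m/s.
T = 2πm/(|q|B) = 2π(6.644×10⁻²⁷)/((3.204×10⁻¹⁹)(0.160)) ≈ 8.143×10⁻⁷ s.
pitch = v∥ T = (1.550×10⁵)(8.143×10⁻⁷) ≈ 0.126 m.

p ≈ 0.126 m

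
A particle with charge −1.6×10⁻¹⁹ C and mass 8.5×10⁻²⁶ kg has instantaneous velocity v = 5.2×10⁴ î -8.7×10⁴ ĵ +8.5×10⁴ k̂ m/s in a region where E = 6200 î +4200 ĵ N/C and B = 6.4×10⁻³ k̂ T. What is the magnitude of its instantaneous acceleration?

v×B = (-557, -333, 0) N/C.
E + v×B = (5640, 3870, 0) N/C.
F = q(E + v×B) = (−1.6×10⁻¹⁹ C)·(5640, 3870, 0) = (-9.03×10⁻¹⁶, -6.19×10⁻¹⁶, 0) N.
|a| = |F|/m = 1.095×10⁻¹⁵/8.5×10⁻²⁶ ≈ 1.29×10¹⁰ m/s².

|a| ≈ 1.29×10¹⁰ m/s²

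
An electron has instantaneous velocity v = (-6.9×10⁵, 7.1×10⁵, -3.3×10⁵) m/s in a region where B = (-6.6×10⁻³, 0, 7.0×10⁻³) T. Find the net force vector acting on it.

F ≈ (-7.96×10⁻¹⁶, -1.12×10⁻¹⁵, -7.51×10⁻¹⁶) N

v×B = (4970, 7010, 4690) N/C.
F = q v×B = (−1.602×10⁻¹⁹ C)·(4970, 7010, 4690) = (-7.96×10⁻¹⁶, -1.12×10⁻¹⁵, -7.51×10⁻¹⁶) N.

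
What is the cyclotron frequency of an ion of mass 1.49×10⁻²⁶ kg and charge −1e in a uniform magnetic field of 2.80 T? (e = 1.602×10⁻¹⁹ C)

f ≈ 4.79×10⁶ Hz

f = |q|B/(2πm).
f = (1.602×10⁻¹⁹)(2.80)/(2π·1.49×10⁻²⁶) ≈ 4.79×10⁶ Hz.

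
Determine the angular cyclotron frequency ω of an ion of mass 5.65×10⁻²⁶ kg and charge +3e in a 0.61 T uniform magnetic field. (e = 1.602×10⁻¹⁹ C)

ω ≈ 5.2×10⁶ rad/s

ω = |q|B/m.
ω = (4.806×10⁻¹⁹)(0.61)/5.65×10⁻²⁶ ≈ 5.2×10⁶ rad/s.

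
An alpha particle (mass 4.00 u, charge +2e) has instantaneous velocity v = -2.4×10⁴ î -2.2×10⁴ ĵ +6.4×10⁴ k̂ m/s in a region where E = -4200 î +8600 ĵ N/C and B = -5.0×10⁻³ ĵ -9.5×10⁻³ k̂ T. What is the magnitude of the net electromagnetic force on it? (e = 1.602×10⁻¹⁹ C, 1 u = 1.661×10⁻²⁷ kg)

|F| ≈ 2.93×10⁻¹⁵ N

v×B = (529, -228, 120) N/C.
E + v×B = (-3670, 8370, 120) N/C.
F = q(E + v×B) = (3.204×10⁻¹⁹ C)·(-3670, 8370, 120) = (-1.18×10⁻¹⁵, 2.68×10⁻¹⁵, 3.84×10⁻¹⁷) N.
|F| = 2.93×10⁻¹⁵ N.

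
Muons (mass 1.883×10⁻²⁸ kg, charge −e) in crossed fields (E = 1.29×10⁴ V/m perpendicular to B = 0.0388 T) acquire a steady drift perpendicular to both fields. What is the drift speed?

In crossed fields the guiding centre drifts at v_d = |E×B|/B² = E/B, independent of charge and mass.
v_d = 1.29×10⁴/0.0388 = 3.32×10⁵ m/s.

v_d ≈ 3.32×10⁵ m/s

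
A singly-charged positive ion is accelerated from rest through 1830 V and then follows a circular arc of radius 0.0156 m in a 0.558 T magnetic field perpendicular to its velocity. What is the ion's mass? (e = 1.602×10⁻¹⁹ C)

m ≈ 3.32×10⁻²⁷ kg

Combine |q|V = ½mv² and r = mv/(|q|B): eliminate v to get m = qB²r²/(2V).
m = (1.602×10⁻¹⁹)(0.558)²(0.0156)²/(2·1830) ≈ 3.32×10⁻²⁷ kg.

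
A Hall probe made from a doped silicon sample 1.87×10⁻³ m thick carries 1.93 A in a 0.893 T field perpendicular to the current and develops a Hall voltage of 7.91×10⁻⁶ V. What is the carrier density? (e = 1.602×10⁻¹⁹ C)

n ≈ 7.27×10²⁶ m⁻³

From V_H = IB/(n e t), n = IB/(V_H e t).
n = (1.93)(0.893)/((7.91×10⁻⁶)(1.602×10⁻¹⁹)(1.87×10⁻³)) ≈ 7.27×10²⁶ m⁻³.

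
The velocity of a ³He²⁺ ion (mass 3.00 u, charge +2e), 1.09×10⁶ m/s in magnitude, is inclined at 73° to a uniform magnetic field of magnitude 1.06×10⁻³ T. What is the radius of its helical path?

v⊥ = v sinθ = 1.09×10⁶·sin73° ≈ 1.042×10⁶ m/s.
r = m v⊥/(|q|B) = (4.983×10⁻²⁷)(1.042×10⁶)/((3.204×10⁻¹⁹)(1.06×10⁻³)) ≈ 15.3 m.

r ≈ 15.3 m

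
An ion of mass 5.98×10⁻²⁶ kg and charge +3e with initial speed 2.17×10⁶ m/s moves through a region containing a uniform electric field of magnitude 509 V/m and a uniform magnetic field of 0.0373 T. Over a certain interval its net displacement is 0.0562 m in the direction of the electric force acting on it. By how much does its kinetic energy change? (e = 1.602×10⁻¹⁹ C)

ΔKE ≈ 1.37×10⁻¹⁷ J

The magnetic force is always ⟂ v and does no work; only the electric force changes KE.
ΔKE = F_E · d = |q|E d = (4.806×10⁻¹⁹)(509)(0.0562) ≈ 1.37×10⁻¹⁷ J.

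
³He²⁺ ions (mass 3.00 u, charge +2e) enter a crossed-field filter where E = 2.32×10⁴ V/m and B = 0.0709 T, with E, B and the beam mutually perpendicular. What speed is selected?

Straight-line motion ⇒ electric and magnetic forces cancel, so E = vB.
v = E/B = 2.32×10⁴/0.0709 = 3.27×10⁵ m/s.

v = 3.27×10⁵ m/s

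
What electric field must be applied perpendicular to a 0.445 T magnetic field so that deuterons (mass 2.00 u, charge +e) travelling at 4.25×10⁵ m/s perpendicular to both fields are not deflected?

E = 1.89×10⁵ V/m

For straight-line motion qE = qvB, so E = vB.
E = 4.25×10⁵ × 0.445 = 1.89×10⁵ V/m.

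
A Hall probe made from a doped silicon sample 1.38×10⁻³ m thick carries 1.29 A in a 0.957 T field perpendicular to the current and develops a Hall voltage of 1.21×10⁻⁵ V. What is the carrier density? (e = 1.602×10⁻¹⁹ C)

From V_H = IB/(n e t), n = IB/(V_H e t).
n = (1.29)(0.957)/((1.21×10⁻⁵)(1.602×10⁻¹⁹)(1.38×10⁻³)) ≈ 4.62×10²⁶ m⁻³.

n ≈ 4.62×10²⁶ m⁻³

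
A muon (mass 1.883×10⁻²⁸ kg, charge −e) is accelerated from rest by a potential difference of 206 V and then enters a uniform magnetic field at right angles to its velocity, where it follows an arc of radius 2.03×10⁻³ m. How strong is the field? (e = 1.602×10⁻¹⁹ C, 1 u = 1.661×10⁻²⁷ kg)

B ≈ 0.343 T

v = √(2|q|V/m) = √(2·1.602×10⁻¹⁹·206/1.883×10⁻²⁸) ≈ 5.920×10⁵ m/s.
B = mv/(|q|r) = (1.883×10⁻²⁸)(5.920×10⁵)/((1.602×10⁻¹⁹)(2.03×10⁻³)) ≈ 0.343 T.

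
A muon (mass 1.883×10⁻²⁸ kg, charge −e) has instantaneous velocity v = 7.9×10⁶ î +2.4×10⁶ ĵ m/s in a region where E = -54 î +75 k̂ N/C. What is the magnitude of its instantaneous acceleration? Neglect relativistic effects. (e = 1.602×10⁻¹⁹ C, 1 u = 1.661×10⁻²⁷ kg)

|a| ≈ 7.86×10¹⁰ m/s²

Only an electric field acts, so F = qE = (−1.602×10⁻¹⁹ C)·(-54.0, 0, 75.0) = (8.65×10⁻¹⁸, 0, -1.20×10⁻¹⁷) N.
|a| = |F|/m = 1.481×10⁻¹⁷/1.883×10⁻²⁸ ≈ 7.86×10¹⁰ m/s².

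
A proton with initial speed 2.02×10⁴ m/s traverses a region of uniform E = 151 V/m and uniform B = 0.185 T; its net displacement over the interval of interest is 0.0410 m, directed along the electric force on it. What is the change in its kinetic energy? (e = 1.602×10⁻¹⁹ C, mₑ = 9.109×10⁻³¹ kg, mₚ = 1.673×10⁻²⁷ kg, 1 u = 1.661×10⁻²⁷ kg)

The magnetic force is always ⟂ v and does no work; only the electric force changes KE.
ΔKE = F_E · d = |q|E d = (1.602×10⁻¹⁹)(151)(0.0410) ≈ 9.92×10⁻¹⁹ J.

ΔKE ≈ 9.92×10⁻¹⁹ J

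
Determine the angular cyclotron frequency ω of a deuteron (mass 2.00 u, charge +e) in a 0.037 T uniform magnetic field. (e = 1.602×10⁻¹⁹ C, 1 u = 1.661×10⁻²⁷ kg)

ω = |q|B/m.
ω = (1.602×10⁻¹⁹)(0.037)/3.322×10⁻²⁷ ≈ 1.8×10⁶ rad/s.

ω ≈ 1.8×10⁶ rad/s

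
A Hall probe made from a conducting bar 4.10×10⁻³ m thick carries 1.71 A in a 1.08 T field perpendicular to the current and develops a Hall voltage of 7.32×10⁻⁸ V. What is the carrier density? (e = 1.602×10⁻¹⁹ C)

From V_H = IB/(n e t), n = IB/(V_H e t).
n = (1.71)(1.08)/((7.32×10⁻⁸)(1.602×10⁻¹⁹)(4.10×10⁻³)) ≈ 3.84×10²⁸ m⁻³.

n ≈ 3.84×10²⁸ m⁻³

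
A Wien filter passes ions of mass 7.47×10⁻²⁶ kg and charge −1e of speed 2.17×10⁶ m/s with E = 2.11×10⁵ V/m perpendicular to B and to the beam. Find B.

Balance of forces in the selector: qE = qvB ⇒ B = E/v.
B = 2.11×10⁵/2.17×10⁶ = 0.0972 T.

B = 0.0972 T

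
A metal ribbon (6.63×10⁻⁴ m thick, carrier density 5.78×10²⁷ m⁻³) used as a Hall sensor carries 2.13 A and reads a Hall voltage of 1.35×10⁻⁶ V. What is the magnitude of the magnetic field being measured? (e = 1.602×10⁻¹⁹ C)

B ≈ 0.389 T

From V_H = IB/(n e t), B = V_H n e t / I.
B = (1.35×10⁻⁶)(5.78×10²⁷)(1.602×10⁻¹⁹)(6.63×10⁻⁴)/2.13 ≈ 0.389 T.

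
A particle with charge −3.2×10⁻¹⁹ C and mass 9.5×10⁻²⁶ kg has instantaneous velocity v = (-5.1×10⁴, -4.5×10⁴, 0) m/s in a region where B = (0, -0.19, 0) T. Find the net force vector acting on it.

F ≈ (0, 0, -3.10×10⁻¹⁵) N

v×B = (0, 0, 9690) N/C.
F = q v×B = (−3.2×10⁻¹⁹ C)·(0, 0, 9690) = (0, 0, -3.10×10⁻¹⁵) N.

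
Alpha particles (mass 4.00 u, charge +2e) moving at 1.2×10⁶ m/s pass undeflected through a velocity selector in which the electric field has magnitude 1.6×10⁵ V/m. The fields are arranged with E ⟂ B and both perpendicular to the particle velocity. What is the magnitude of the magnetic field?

Balance of forces in the selector: qE = qvB ⇒ B = E/v.
B = 1.6×10⁵/1.2×10⁶ = 0.13 T.

B = 0.13 T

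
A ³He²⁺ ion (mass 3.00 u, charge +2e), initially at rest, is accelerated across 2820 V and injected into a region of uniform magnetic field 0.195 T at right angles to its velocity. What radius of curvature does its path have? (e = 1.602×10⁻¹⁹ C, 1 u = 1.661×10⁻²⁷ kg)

Acceleration: |q|V = ½mv² ⇒ v = √(2|q|V/m) = √(2·3.204×10⁻¹⁹·2820/4.983×10⁻²⁷) ≈ 6.022×10⁵ m/s.
In the field: r = mv/(|q|B) = (4.983×10⁻²⁷)(6.022×10⁵)/((3.204×10⁻¹⁹)(0.195)) ≈ 0.0480 m.

r ≈ 0.0480 m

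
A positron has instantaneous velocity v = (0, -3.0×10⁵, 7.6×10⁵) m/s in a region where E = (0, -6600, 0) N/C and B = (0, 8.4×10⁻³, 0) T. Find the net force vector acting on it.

F ≈ (-1.02×10⁻¹⁵, -1.06×10⁻¹⁵, 0) N

v×B = (-6380, 0, 0) N/C.
E + v×B = (-6380, -6600, 0) N/C.
F = q(E + v×B) = (1.602×10⁻¹⁹ C)·(-6380, -6600, 0) = (-1.02×10⁻¹⁵, -1.06×10⁻¹⁵, 0) N.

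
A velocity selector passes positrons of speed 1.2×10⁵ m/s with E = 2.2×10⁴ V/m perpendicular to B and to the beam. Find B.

B = 0.18 T

Balance of forces in the selector: qE = qvB ⇒ B = E/v.
B = 2.2×10⁴/1.2×10⁵ = 0.18 T.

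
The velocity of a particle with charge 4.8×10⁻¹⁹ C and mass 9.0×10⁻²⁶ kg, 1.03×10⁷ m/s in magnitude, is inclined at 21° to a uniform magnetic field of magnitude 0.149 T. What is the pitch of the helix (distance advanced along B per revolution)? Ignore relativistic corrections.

p ≈ 76.0 m

v∥ = v cosθ = 1.03×10⁷·cos21° ≈ 9.616×10⁶ m/s.
T = 2πm/(|q|B) = 2π(9.0×10⁻²⁶)/((4.8×10⁻¹⁹)(0.149)) ≈ 7.907×10⁻⁶ s.
pitch = v∥ T = (9.616×10⁶)(7.907×10⁻⁶) ≈ 76.0 m.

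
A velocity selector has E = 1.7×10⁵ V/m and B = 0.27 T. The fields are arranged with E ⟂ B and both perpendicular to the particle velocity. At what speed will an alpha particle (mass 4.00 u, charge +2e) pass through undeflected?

Zero net Lorentz force requires |qE| = |q v×B|, i.e. E = vB.
v = E/B = 1.7×10⁵/0.27 = 6.3×10⁵ m/s.

v = 6.3×10⁵ m/s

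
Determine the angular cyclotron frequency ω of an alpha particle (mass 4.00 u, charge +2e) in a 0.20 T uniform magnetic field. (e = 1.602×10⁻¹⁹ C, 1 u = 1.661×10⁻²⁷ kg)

ω = |q|B/m.
ω = (3.204×10⁻¹⁹)(0.20)/6.644×10⁻²⁷ ≈ 9.6×10⁶ rad/s.

ω ≈ 9.6×10⁶ rad/s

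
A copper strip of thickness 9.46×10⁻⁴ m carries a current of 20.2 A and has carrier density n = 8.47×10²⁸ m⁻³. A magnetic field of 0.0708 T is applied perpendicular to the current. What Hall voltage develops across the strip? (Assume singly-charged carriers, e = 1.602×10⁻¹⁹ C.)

V_H ≈ 1.11×10⁻⁷ V

V_H = IB/(n e t).
V_H = (20.2)(0.0708)/((8.47×10²⁸)(1.602×10⁻¹⁹)(9.46×10⁻⁴)) ≈ 1.11×10⁻⁷ V.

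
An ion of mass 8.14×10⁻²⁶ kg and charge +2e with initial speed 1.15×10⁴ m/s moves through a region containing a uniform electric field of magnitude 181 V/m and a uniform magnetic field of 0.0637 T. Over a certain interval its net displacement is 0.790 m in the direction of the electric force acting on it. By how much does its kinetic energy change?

The magnetic force is always ⟂ v and does no work; only the electric force changes KE.
ΔKE = F_E · d = |q|E d = (3.204×10⁻¹⁹)(181)(0.790) ≈ 4.58×10⁻¹⁷ J.

ΔKE ≈ 4.58×10⁻¹⁷ J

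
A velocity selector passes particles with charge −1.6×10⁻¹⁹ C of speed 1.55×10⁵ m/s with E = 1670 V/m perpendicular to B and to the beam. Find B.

Balance of forces in the selector: qE = qvB ⇒ B = E/v.
B = 1670/1.55×10⁵ = 0.0108 T.

B = 0.0108 T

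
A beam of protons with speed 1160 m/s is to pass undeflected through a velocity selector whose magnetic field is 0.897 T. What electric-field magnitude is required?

E = 1040 V/m

For straight-line motion qE = qvB, so E = vB.
E = 1160 × 0.897 = 1040 V/m.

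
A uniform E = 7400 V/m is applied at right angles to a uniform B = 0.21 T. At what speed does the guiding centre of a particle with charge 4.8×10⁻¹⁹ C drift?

The steady drift has the magnetic force balancing the electric force, so v_d = E/B.
v_d = 7400/0.21 = 3.5×10⁴ m/s.

v_d ≈ 3.5×10⁴ m/s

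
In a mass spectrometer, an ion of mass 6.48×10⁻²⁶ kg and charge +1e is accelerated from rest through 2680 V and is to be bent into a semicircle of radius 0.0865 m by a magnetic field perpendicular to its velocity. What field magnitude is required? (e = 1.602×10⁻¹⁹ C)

v = √(2|q|V/m) = √(2·1.602×10⁻¹⁹·2680/6.48×10⁻²⁶) ≈ 1.151×10⁵ m/s.
B = mv/(|q|r) = (6.48×10⁻²⁶)(1.151×10⁵)/((1.602×10⁻¹⁹)(0.0865)) ≈ 0.538 T.

B ≈ 0.538 T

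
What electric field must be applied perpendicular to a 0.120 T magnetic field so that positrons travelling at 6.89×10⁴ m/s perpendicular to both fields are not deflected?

E = 8270 V/m

For straight-line motion qE = qvB, so E = vB.
E = 6.89×10⁴ × 0.120 = 8270 V/m.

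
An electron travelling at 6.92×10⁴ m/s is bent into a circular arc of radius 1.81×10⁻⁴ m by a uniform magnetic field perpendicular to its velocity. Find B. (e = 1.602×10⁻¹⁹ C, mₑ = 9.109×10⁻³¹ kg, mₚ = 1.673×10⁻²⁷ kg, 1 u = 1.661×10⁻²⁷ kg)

From |q|vB = mv²/r, B = mv/(|q|r).
B = (9.109×10⁻³¹)(6.92×10⁴)/((1.602×10⁻¹⁹)(1.81×10⁻⁴)) ≈ 2.17×10⁻³ T.

B ≈ 2.17×10⁻³ T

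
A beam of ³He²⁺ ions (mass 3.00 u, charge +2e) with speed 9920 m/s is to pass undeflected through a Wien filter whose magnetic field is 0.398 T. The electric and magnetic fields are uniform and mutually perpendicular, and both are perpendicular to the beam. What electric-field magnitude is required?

E = 3950 V/m

For straight-line motion qE = qvB, so E = vB.
E = 9920 × 0.398 = 3950 V/m.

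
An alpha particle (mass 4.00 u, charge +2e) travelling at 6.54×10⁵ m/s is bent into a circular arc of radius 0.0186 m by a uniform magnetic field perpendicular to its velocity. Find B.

B ≈ 0.729 T

From |q|vB = mv²/r, B = mv/(|q|r).
B = (6.644×10⁻²⁷)(6.54×10⁵)/((3.204×10⁻¹⁹)(0.0186)) ≈ 0.729 T.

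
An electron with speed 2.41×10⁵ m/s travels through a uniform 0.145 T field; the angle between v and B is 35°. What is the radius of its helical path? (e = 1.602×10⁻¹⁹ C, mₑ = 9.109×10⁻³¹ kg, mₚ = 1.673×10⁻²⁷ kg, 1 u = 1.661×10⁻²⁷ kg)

v⊥ = v sinθ = 2.41×10⁵·sin35° ≈ 1.382×10⁵ m/s.
r = m v⊥/(|q|B) = (9.109×10⁻³¹)(1.382×10⁵)/((1.602×10⁻¹⁹)(0.145)) ≈ 5.42×10⁻⁶ m.

r ≈ 5.42×10⁻⁶ m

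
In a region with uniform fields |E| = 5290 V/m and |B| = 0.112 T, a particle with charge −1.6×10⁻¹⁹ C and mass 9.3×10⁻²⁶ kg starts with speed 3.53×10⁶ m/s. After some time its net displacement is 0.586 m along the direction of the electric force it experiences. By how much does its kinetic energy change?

ΔKE ≈ 4.96×10⁻¹⁶ J

The magnetic force is always ⟂ v and does no work; only the electric force changes KE.
ΔKE = F_E · d = |q|E d = (1.6×10⁻¹⁹)(5290)(0.586) ≈ 4.96×10⁻¹⁶ J.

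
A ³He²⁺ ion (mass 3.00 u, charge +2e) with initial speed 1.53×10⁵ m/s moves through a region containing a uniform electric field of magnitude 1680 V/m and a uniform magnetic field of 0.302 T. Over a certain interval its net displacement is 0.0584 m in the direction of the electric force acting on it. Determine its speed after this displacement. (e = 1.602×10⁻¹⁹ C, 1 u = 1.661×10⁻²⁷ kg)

B does no work; ΔKE = |q|E d.
½mv_f² = ½mv₀² + |q|Ed = ½(4.983×10⁻²⁷)(1.53×10⁵)² + (3.204×10⁻¹⁹)(1680)(0.0584) ≈ 5.832×10⁻¹⁷ J + 3.144×10⁻¹⁷ J ≈ 8.976×10⁻¹⁷ J.
v_f = √(2·8.976×10⁻¹⁷/4.983×10⁻²⁷) ≈ 1.90×10⁵ m/s.

v_f ≈ 1.90×10⁵ m/s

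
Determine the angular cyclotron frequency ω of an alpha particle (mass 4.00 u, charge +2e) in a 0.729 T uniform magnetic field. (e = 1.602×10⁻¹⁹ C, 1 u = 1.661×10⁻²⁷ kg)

ω ≈ 3.52×10⁷ rad/s

ω = |q|B/m.
ω = (3.204×10⁻¹⁹)(0.729)/6.644×10⁻²⁷ ≈ 3.52×10⁷ rad/s.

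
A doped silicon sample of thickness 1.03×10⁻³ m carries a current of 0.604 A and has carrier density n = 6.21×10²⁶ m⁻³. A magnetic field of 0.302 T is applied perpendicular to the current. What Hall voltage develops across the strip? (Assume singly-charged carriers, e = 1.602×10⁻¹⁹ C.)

V_H ≈ 1.78×10⁻⁶ V

V_H = IB/(n e t).
V_H = (0.604)(0.302)/((6.21×10²⁶)(1.602×10⁻¹⁹)(1.03×10⁻³)) ≈ 1.78×10⁻⁶ V.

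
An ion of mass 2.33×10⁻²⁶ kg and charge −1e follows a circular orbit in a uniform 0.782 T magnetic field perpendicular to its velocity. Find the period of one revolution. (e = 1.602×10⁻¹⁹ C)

T ≈ 1.17×10⁻⁶ s

The cyclotron period depends only on m, q, B: T = 2πm/(|q|B).
T = 2π(2.33×10⁻²⁶)/((1.602×10⁻¹⁹)(0.782)) ≈ 1.17×10⁻⁶ s.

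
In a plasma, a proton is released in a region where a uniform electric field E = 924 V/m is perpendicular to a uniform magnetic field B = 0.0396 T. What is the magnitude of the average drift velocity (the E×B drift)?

v_d ≈ 2.33×10⁴ m/s

In crossed fields the guiding centre drifts at v_d = |E×B|/B² = E/B, independent of charge and mass.
v_d = 924/0.0396 = 2.33×10⁴ m/s.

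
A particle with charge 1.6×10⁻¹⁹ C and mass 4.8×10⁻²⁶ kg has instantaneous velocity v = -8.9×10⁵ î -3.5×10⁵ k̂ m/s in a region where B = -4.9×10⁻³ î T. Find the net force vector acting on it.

F ≈ (0, 2.74×10⁻¹⁶, 0) N

v×B = (0, 1720, 0) N/C.
F = q v×B = (1.6×10⁻¹⁹ C)·(0, 1720, 0) = (0, 2.74×10⁻¹⁶, 0) N.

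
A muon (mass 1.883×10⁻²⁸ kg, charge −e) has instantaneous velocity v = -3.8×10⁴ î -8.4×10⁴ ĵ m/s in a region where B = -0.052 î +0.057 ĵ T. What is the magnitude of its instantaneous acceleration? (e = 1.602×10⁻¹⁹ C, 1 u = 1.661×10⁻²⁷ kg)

|a| ≈ 5.56×10¹² m/s²

v×B = (0, 0, -6530) N/C.
F = q v×B = (−1.602×10⁻¹⁹ C)·(0, 0, -6530) = (0, 0, 1.05×10⁻¹⁵) N.
|a| = |F|/m = 1.047×10⁻¹⁵/1.883×10⁻²⁸ ≈ 5.56×10¹² m/s².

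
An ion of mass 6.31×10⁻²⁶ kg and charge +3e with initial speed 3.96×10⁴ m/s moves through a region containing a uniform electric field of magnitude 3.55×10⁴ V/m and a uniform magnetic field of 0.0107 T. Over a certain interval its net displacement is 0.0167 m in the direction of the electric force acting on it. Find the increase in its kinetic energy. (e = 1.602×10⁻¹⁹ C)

ΔKE ≈ 2.85×10⁻¹⁶ J

The magnetic force is always ⟂ v and does no work; only the electric force changes KE.
ΔKE = F_E · d = |q|E d = (4.806×10⁻¹⁹)(3.55×10⁴)(0.0167) ≈ 2.85×10⁻¹⁶ J.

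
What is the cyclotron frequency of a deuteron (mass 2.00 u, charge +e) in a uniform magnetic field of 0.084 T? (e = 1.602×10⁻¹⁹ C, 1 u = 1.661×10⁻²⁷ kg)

f ≈ 6.4×10⁵ Hz

f = |q|B/(2πm).
f = (1.602×10⁻¹⁹)(0.084)/(2π·3.322×10⁻²⁷) ≈ 6.4×10⁵ Hz.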